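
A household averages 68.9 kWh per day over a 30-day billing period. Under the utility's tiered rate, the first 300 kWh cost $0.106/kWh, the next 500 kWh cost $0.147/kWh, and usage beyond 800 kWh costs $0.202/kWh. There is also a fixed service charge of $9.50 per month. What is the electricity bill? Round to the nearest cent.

$370.73

Usage = 68.9 kWh/day × 30 days = 2067 kWh
First 300 kWh × $0.106 = $31.80
Next 500 kWh × $0.147 = $73.50
Remaining 1267 kWh × $0.202 = $255.93
Energy charge = $361.23; + service $9.50 = $370.73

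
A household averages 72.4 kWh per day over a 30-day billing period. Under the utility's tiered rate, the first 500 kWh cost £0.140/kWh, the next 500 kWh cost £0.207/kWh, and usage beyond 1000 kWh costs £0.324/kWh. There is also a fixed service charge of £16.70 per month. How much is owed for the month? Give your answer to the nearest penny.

Usage = 72.4 kWh/day × 30 days = 2172 kWh
First 500 kWh × £0.140 = £70.00
Next 500 kWh × £0.207 = £103.50
Remaining 1172 kWh × £0.324 = £379.73
Energy charge = £553.23; + service £16.70 = £569.93

£569.93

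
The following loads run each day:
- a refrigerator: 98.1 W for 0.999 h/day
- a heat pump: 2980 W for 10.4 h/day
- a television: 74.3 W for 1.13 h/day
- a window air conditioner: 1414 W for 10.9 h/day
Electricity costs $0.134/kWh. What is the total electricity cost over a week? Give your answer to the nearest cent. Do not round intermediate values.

refrigerator: 98.1 W × 0.999 h × 7 d = 686 Wh = 0.686 kWh
heat pump: 2980 W × 10.4 h × 7 d = 216,944 Wh = 216.9 kWh
television: 74.3 W × 1.13 h × 7 d = 588 Wh = 0.5877 kWh
window air conditioner: 1414 W × 10.9 h × 7 d = 107,888 Wh = 107.9 kWh
Total energy = 0.686 + 216.9 + 0.5877 + 107.9 = 326.1 kWh
Cost = 326.1 kWh × $0.134 = $43.70

$43.70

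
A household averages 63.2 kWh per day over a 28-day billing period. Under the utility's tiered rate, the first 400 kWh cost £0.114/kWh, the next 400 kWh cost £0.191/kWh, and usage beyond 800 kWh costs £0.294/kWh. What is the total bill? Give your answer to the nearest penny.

£407.06

Usage = 63.2 kWh/day × 28 days = 1769.6 kWh
First 400 kWh × £0.114 = £45.60
Next 400 kWh × £0.191 = £76.40
Remaining 969.6 kWh × £0.294 = £285.06
Total = £407.06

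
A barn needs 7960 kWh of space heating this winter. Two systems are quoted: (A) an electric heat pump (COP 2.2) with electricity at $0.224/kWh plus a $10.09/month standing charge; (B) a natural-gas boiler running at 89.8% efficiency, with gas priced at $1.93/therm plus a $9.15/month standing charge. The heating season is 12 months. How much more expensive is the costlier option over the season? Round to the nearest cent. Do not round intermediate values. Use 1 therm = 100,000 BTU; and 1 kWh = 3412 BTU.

$238.03

Heat load = 7960 kWh × 3412 = 27,159,520 BTU
Gas: input = 27,159,520 / 0.898 = 30,244,454 BTU = 302.4 therm → 302.4 × $1.93 = $583.72; + 12 × $9.15 standing = $693.52
Heat pump: 27,159,520 BTU / 3412 = 7,960 kWh heat; / 2.2 = 3,618 kWh in → × $0.224 = $810.47; + 12 × $10.09 standing = $931.55
Difference = |$693.52 − $931.55| = $238.03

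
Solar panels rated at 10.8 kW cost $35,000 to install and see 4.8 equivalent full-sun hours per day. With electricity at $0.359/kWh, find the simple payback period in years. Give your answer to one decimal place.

Daily generation = 10.8 kW × 4.8 h = 51.84 kWh
Annual generation = 51.84 × 365 = 18922 kWh
Annual savings = 18922 × $0.359 = $6,792.85
Payback = $35,000 / $6,792.85 = 5.15 years

5.2 years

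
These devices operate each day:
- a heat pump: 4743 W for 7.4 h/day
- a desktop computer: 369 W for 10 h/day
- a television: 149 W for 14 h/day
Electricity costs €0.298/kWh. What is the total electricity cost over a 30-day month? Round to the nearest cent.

€365.42

heat pump: 4743 W × 7.4 h × 30 d = 1,052,946 Wh = 1,053 kWh
desktop computer: 369 W × 10 h × 30 d = 110,700 Wh = 110.7 kWh
television: 149 W × 14 h × 30 d = 62,580 Wh = 62.58 kWh
Total energy = 1,053 + 110.7 + 62.58 = 1,226 kWh
Cost = 1,226 kWh × €0.298 = €365.42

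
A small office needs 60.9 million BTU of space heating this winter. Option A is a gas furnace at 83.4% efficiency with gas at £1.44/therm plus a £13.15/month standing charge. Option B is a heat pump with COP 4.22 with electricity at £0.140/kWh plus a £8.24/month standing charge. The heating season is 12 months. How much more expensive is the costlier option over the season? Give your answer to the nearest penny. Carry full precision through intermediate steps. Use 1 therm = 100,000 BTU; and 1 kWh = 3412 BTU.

Heat load = 60.9 × 10⁶ BTU = 60,900,000 BTU
Gas: input = 60,900,000 / 0.834 = 73,021,583 BTU = 730.2 therm → 730.2 × £1.44 = £1,051.51; + 12 × £13.15 standing = £1,209.31
Heat pump: 60,900,000 BTU / 3412 = 17,850 kWh heat; / 4.22 = 4,230 kWh in → × £0.140 = £592.14; + 12 × £8.24 standing = £691.02
Difference = |£1,209.31 − £691.02| = £518.29

£518.29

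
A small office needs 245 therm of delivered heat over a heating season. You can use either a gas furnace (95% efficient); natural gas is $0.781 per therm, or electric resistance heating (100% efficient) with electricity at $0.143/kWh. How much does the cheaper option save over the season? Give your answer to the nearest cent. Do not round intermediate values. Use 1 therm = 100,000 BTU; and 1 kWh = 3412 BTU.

$825.40

Heat load = 245 therm × 100,000 = 24,500,000 BTU
Gas: input = 24,500,000 / 0.95 = 25,789,474 BTU = 257.9 therm → 257.9 × $0.781 = $201.42
Electric: 24,500,000 BTU / 3412 = 7,181 kWh → × $0.143 = $1,026.82
Difference = |$201.42 − $1,026.82| = $825.40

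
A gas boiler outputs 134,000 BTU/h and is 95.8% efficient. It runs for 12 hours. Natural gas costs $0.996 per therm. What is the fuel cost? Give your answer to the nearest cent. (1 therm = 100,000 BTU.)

Heat delivered = 134,000 BTU/h × 12 h = 1,608,000 BTU
Gas input = 1,608,000 / 0.958 = 1,678,497 BTU
= 1,678,497 / 100,000 = 16.78 therm
Cost = 16.78 × $0.996/therm = $16.72

$16.72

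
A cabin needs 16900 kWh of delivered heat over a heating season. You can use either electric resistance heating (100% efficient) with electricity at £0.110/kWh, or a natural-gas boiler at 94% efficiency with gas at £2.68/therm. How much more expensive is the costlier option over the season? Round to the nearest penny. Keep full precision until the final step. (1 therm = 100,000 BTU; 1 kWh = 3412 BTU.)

Heat load = 16900 kWh × 3412 = 57,662,800 BTU
Gas: input = 57,662,800 / 0.94 = 61,343,404 BTU = 613.4 therm → 613.4 × £2.68 = £1,644.00
Electric: 57,662,800 BTU / 3412 = 16,900 kWh → × £0.110 = £1,859.00
Difference = |£1,644.00 − £1,859.00| = £215.00

£215.00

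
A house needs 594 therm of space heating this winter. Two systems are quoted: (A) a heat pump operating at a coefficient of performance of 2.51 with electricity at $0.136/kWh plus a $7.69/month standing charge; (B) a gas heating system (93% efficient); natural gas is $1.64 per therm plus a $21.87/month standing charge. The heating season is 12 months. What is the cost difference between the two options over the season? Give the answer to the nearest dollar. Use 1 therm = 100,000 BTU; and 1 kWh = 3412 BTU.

$274

Heat load = 594 therm × 100,000 = 59,400,000 BTU
Gas: input = 59,400,000 / 0.93 = 63,870,968 BTU = 638.7 therm → 638.7 × $1.64 = $1,047.48; + 12 × $21.87 standing = $1,309.92
Heat pump: 59,400,000 BTU / 3412 = 17,410 kWh heat; / 2.51 = 6,936 kWh in → × $0.136 = $943.28; + 12 × $7.69 standing = $1,035.56
Difference = |$1,309.92 − $1,035.56| = $274.36 ≈ $274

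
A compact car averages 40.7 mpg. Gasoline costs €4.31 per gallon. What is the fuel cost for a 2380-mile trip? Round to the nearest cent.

€252.03

Fuel = 2380 mi / 40.7 mpg = 58.48 gal
Cost = 58.48 gal × €4.31/gal = €252.03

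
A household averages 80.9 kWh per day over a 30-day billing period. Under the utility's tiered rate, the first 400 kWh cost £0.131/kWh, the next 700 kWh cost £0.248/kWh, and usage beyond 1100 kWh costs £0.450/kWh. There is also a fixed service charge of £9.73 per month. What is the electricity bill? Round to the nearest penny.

Usage = 80.9 kWh/day × 30 days = 2427 kWh
First 400 kWh × £0.131 = £52.40
Next 700 kWh × £0.248 = £173.60
Remaining 1327 kWh × £0.450 = £597.15
Energy charge = £823.15; + service £9.73 = £832.88

£832.88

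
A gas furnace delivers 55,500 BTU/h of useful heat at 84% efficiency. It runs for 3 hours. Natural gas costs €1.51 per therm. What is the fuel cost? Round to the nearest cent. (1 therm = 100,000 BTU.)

Heat delivered = 55,500 BTU/h × 3 h = 166,500 BTU
Gas input = 166,500 / 0.84 = 198,214 BTU
= 198,214 / 100,000 = 1.982 therm
Cost = 1.982 × €1.51/therm = €2.99

€2.99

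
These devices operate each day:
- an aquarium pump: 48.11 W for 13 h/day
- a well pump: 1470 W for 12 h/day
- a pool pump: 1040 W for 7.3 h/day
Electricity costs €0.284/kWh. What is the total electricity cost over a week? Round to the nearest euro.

aquarium pump: 48.11 W × 13 h × 7 d = 4,378 Wh = 4.378 kWh
well pump: 1470 W × 12 h × 7 d = 123,480 Wh = 123.5 kWh
pool pump: 1040 W × 7.3 h × 7 d = 53,144 Wh = 53.14 kWh
Total energy = 4.378 + 123.5 + 53.14 = 181 kWh
Cost = 181 kWh × €0.284 = €51.40 ≈ €51

€51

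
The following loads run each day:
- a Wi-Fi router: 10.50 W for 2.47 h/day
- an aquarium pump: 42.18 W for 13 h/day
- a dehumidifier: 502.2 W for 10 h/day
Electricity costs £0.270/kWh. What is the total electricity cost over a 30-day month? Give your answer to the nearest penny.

Wi-Fi router: 10.50 W × 2.47 h × 30 d = 778 Wh = 0.7781 kWh
aquarium pump: 42.18 W × 13 h × 30 d = 16,450 Wh = 16.45 kWh
dehumidifier: 502.2 W × 10 h × 30 d = 150,660 Wh = 150.7 kWh
Total energy = 0.7781 + 16.45 + 150.7 = 167.9 kWh
Cost = 167.9 kWh × £0.270 = £45.33

£45.33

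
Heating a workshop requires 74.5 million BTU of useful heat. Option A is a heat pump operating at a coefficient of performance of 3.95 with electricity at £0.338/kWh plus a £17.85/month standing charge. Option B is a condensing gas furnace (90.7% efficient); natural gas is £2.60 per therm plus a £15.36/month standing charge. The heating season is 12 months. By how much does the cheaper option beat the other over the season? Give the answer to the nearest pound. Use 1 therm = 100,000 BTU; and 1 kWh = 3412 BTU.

£237

Heat load = 74.5 × 10⁶ BTU = 74,500,000 BTU
Gas: input = 74,500,000 / 0.907 = 82,138,920 BTU = 821.4 therm → 821.4 × £2.60 = £2,135.61; + 12 × £15.36 standing = £2,319.93
Heat pump: 74,500,000 BTU / 3412 = 21,830 kWh heat; / 3.95 = 5,528 kWh in → × £0.338 = £1,868.39; + 12 × £17.85 standing = £2,082.59
Difference = |£2,319.93 − £2,082.59| = £237.34 ≈ £237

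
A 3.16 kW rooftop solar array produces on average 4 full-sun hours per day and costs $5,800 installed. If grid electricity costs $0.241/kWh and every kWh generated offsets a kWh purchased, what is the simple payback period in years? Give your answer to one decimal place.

5.2 years

Daily generation = 3.16 kW × 4 h = 12.64 kWh
Annual generation = 12.64 × 365 = 4613.6 kWh
Annual savings = 4613.6 × $0.241 = $1,111.88
Payback = $5,800 / $1,111.88 = 5.22 years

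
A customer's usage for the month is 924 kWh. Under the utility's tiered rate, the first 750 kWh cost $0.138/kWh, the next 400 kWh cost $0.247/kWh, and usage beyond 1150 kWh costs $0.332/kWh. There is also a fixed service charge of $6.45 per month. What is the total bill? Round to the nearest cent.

First 750 kWh × $0.138 = $103.50
Next 174 kWh × $0.247 = $42.98
Remaining tier: 0 kWh (not reached)
Energy charge = $146.48; + service $6.45 = $152.93

$152.93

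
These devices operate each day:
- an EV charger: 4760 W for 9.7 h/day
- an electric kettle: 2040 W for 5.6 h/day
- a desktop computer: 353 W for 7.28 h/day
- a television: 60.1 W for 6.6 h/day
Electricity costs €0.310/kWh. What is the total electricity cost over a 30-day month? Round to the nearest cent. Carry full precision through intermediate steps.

€563.23

EV charger: 4760 W × 9.7 h × 30 d = 1,385,160 Wh = 1,385 kWh
electric kettle: 2040 W × 5.6 h × 30 d = 342,720 Wh = 342.7 kWh
desktop computer: 353 W × 7.28 h × 30 d = 77,095 Wh = 77.1 kWh
television: 60.1 W × 6.6 h × 30 d = 11,900 Wh = 11.9 kWh
Total energy = 1,385 + 342.7 + 77.1 + 11.9 = 1,817 kWh
Cost = 1,817 kWh × €0.310 = €563.23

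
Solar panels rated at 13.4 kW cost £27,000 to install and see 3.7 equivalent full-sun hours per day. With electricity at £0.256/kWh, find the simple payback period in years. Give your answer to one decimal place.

5.8 years

Daily generation = 13.4 kW × 3.7 h = 49.58 kWh
Annual generation = 49.58 × 365 = 18097 kWh
Annual savings = 18097 × £0.256 = £4,632.76
Payback = £27,000 / £4,632.76 = 5.83 years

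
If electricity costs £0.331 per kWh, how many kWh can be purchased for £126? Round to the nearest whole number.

381 kWh

£126 / £0.331 per kWh = 380.7 kWh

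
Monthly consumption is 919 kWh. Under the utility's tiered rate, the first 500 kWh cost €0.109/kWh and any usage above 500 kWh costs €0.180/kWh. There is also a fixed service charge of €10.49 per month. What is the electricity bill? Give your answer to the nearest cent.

€140.41

First 500 kWh × €0.109 = €54.50
Remaining 419 kWh × €0.180 = €75.42
Energy charge = €129.92; + service €10.49 = €140.41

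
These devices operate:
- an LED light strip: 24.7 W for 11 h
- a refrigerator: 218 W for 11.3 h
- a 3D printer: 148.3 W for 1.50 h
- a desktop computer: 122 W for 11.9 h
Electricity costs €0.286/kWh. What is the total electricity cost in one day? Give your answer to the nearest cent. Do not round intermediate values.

€1.26

LED light strip: 24.7 W × 11 h = 272 Wh = 0.2717 kWh
refrigerator: 218 W × 11.3 h = 2,463 Wh = 2.463 kWh
3D printer: 148.3 W × 1.50 h = 222 Wh = 0.2225 kWh
desktop computer: 122 W × 11.9 h = 1,452 Wh = 1.452 kWh
Total energy = 0.2717 + 2.463 + 0.2225 + 1.452 = 4.409 kWh
Cost = 4.409 kWh × €0.286 = €1.26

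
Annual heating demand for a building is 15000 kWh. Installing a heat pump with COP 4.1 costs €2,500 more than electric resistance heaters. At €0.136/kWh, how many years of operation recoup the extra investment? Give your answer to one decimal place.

Resistance: 15000 kWh × €0.136 = €2,040.00/yr
Heat pump: 15000 / 4.1 = 3659 kWh in → × €0.136 = €497.56/yr
Annual savings = €1,542.44
Payback = €2,500 / €1,542.44 = 1.62 years

1.6 years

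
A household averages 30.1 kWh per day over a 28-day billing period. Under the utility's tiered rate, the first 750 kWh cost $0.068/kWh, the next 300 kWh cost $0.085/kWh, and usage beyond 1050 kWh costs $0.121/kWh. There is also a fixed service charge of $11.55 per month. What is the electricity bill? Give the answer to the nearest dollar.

$70

Usage = 30.1 kWh/day × 28 days = 842.8 kWh
First 750 kWh × $0.068 = $51.00
Next 92.8 kWh × $0.085 = $7.89
Remaining tier: 0 kWh (not reached)
Energy charge = $58.89; + service $11.55 = $70.44 ≈ $70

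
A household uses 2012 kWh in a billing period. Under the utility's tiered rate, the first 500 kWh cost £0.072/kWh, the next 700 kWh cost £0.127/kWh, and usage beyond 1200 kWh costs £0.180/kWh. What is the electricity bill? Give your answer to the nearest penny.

£271.06

First 500 kWh × £0.072 = £36.00
Next 700 kWh × £0.127 = £88.90
Remaining 812 kWh × £0.180 = £146.16
Total = £271.06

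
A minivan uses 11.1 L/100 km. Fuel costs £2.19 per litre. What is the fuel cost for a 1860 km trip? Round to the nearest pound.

Fuel = 11.1 L/100 km × 1860 km / 100 = 206.5 L
Cost = 206.5 L × £2.19/L = £452.15 ≈ £452

£452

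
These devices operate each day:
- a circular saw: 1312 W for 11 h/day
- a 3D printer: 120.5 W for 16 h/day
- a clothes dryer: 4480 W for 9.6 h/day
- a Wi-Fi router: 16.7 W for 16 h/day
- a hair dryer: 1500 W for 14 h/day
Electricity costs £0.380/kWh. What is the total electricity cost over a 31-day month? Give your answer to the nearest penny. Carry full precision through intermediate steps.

£949.88

circular saw: 1312 W × 11 h × 31 d = 447,392 Wh = 447.4 kWh
3D printer: 120.5 W × 16 h × 31 d = 59,768 Wh = 59.77 kWh
clothes dryer: 4480 W × 9.6 h × 31 d = 1,333,248 Wh = 1,333 kWh
Wi-Fi router: 16.7 W × 16 h × 31 d = 8,283 Wh = 8.283 kWh
hair dryer: 1500 W × 14 h × 31 d = 651,000 Wh = 651 kWh
Total energy = 447.4 + 59.77 + 1,333 + 8.283 + 651 = 2,500 kWh
Cost = 2,500 kWh × £0.380 = £949.88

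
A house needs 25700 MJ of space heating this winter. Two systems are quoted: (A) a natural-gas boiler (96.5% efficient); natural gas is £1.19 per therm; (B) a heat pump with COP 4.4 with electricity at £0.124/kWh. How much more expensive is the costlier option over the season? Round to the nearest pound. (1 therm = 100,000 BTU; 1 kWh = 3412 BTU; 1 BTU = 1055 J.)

Heat load = 25700 MJ = 25,700,000,000 J / 1055 = 24,360,190 BTU
Gas: input = 24,360,190 / 0.965 = 25,243,720 BTU = 252.4 therm → 252.4 × £1.19 = £300.40
Heat pump: 24,360,190 BTU / 3412 = 7,140 kWh heat; / 4.4 = 1,623 kWh in → × £0.124 = £201.21
Difference = |£300.40 − £201.21| = £99.19 ≈ £99

£99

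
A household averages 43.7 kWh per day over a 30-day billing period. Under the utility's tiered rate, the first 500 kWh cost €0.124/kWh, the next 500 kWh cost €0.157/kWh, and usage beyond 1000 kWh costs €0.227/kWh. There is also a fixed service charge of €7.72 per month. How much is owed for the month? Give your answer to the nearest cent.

€218.82

Usage = 43.7 kWh/day × 30 days = 1311 kWh
First 500 kWh × €0.124 = €62.00
Next 500 kWh × €0.157 = €78.50
Remaining 311 kWh × €0.227 = €70.60
Energy charge = €211.10; + service €7.72 = €218.82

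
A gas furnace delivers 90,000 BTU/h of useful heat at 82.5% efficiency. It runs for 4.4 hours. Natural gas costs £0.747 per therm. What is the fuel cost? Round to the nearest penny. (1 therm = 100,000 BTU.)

Heat delivered = 90,000 BTU/h × 4.4 h = 396,000 BTU
Gas input = 396,000 / 0.825 = 480,000 BTU
= 480,000 / 100,000 = 4.8 therm
Cost = 4.8 × £0.747/therm = £3.59

£3.59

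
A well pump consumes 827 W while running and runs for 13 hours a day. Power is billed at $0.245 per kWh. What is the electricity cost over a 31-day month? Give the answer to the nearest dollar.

Energy = 827 W × 13 h/day × 31 days = 333,281 Wh = 333.3 kWh
Cost = 333.3 kWh × $0.245/kWh = $81.65 ≈ $82

$82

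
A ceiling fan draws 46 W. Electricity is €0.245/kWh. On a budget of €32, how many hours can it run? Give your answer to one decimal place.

2839.4 h

Energy budget = €32 / €0.245 per kWh = 130.6 kWh = 130,612 Wh
Runtime = 130,612 Wh / 46 W = 2,839 h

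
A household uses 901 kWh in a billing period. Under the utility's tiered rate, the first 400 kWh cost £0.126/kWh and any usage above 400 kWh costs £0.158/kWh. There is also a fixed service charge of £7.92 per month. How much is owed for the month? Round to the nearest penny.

First 400 kWh × £0.126 = £50.40
Remaining 501 kWh × £0.158 = £79.16
Energy charge = £129.56; + service £7.92 = £137.48

£137.48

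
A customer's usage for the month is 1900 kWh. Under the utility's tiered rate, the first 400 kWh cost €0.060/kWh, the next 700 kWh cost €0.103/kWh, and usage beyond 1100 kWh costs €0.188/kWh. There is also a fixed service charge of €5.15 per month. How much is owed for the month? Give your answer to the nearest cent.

First 400 kWh × €0.060 = €24.00
Next 700 kWh × €0.103 = €72.10
Remaining 800 kWh × €0.188 = €150.40
Energy charge = €246.50; + service €5.15 = €251.65

€251.65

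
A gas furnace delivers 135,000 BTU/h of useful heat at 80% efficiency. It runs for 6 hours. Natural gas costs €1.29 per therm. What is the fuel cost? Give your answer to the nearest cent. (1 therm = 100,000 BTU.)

€13.06

Heat delivered = 135,000 BTU/h × 6 h = 810,000 BTU
Gas input = 810,000 / 0.80 = 1,012,500 BTU
= 1,012,500 / 100,000 = 10.12 therm
Cost = 10.12 × €1.29/therm = €13.06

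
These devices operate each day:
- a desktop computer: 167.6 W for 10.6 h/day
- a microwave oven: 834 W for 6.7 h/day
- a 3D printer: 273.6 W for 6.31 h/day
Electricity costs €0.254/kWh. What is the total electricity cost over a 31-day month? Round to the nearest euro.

€72

desktop computer: 167.6 W × 10.6 h × 31 d = 55,073 Wh = 55.07 kWh
microwave oven: 834 W × 6.7 h × 31 d = 173,222 Wh = 173.2 kWh
3D printer: 273.6 W × 6.31 h × 31 d = 53,519 Wh = 53.52 kWh
Total energy = 55.07 + 173.2 + 53.52 = 281.8 kWh
Cost = 281.8 kWh × €0.254 = €71.58 ≈ €72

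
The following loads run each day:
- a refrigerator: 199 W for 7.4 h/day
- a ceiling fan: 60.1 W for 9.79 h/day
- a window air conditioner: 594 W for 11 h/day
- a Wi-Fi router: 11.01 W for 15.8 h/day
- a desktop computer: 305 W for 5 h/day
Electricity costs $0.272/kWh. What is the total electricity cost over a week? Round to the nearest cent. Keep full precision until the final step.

refrigerator: 199 W × 7.4 h × 7 d = 10,308 Wh = 10.31 kWh
ceiling fan: 60.1 W × 9.79 h × 7 d = 4,119 Wh = 4.119 kWh
window air conditioner: 594 W × 11 h × 7 d = 45,738 Wh = 45.74 kWh
Wi-Fi router: 11.01 W × 15.8 h × 7 d = 1,218 Wh = 1.218 kWh
desktop computer: 305 W × 5 h × 7 d = 10,675 Wh = 10.68 kWh
Total energy = 10.31 + 4.119 + 45.74 + 1.218 + 10.68 = 72.06 kWh
Cost = 72.06 kWh × $0.272 = $19.60

$19.60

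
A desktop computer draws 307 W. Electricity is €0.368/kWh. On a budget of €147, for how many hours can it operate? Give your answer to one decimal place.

Energy budget = €147 / €0.368 per kWh = 399.5 kWh = 399,457 Wh
Runtime = 399,457 Wh / 307 W = 1,301 h

1301.2 h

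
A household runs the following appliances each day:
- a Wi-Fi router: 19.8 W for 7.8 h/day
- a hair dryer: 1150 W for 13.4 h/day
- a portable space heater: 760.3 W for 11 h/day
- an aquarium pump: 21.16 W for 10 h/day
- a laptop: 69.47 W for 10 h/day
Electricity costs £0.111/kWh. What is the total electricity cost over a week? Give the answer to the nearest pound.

Wi-Fi router: 19.8 W × 7.8 h × 7 d = 1,081 Wh = 1.081 kWh
hair dryer: 1150 W × 13.4 h × 7 d = 107,870 Wh = 107.9 kWh
portable space heater: 760.3 W × 11 h × 7 d = 58,543 Wh = 58.54 kWh
aquarium pump: 21.16 W × 10 h × 7 d = 1,481 Wh = 1.481 kWh
laptop: 69.47 W × 10 h × 7 d = 4,863 Wh = 4.863 kWh
Total energy = 1.081 + 107.9 + 58.54 + 1.481 + 4.863 = 173.8 kWh
Cost = 173.8 kWh × £0.111 = £19.30 ≈ £19

£19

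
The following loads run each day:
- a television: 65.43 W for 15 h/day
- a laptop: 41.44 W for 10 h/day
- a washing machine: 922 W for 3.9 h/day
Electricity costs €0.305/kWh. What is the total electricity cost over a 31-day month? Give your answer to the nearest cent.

television: 65.43 W × 15 h × 31 d = 30,425 Wh = 30.42 kWh
laptop: 41.44 W × 10 h × 31 d = 12,846 Wh = 12.85 kWh
washing machine: 922 W × 3.9 h × 31 d = 111,470 Wh = 111.5 kWh
Total energy = 30.42 + 12.85 + 111.5 = 154.7 kWh
Cost = 154.7 kWh × €0.305 = €47.20

€47.20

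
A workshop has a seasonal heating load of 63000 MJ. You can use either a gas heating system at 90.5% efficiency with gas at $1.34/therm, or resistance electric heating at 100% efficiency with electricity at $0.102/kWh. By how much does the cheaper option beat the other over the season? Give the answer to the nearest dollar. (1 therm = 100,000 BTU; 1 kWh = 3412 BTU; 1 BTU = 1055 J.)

Heat load = 63000 MJ = 63,000,000,000 J / 1055 = 59,715,640 BTU
Gas: input = 59,715,640 / 0.905 = 65,984,132 BTU = 659.8 therm → 659.8 × $1.34 = $884.19
Electric: 59,715,640 BTU / 3412 = 17,500 kWh → × $0.102 = $1,785.17
Difference = |$884.19 − $1,785.17| = $900.98 ≈ $901

$901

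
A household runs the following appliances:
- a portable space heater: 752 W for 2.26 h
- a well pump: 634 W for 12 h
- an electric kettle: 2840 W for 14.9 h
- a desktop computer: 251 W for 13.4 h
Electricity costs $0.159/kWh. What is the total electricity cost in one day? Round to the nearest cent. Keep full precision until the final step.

portable space heater: 752 W × 2.26 h = 1,700 Wh = 1.7 kWh
well pump: 634 W × 12 h = 7,608 Wh = 7.608 kWh
electric kettle: 2840 W × 14.9 h = 42,316 Wh = 42.32 kWh
desktop computer: 251 W × 13.4 h = 3,363 Wh = 3.363 kWh
Total energy = 1.7 + 7.608 + 42.32 + 3.363 = 54.99 kWh
Cost = 54.99 kWh × $0.159 = $8.74

$8.74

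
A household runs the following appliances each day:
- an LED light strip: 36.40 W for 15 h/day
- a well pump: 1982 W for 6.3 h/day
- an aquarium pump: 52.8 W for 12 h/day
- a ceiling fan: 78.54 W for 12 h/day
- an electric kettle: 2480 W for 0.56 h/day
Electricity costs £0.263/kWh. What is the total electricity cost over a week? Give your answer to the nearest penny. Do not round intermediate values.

£29.45

LED light strip: 36.40 W × 15 h × 7 d = 3,822 Wh = 3.822 kWh
well pump: 1982 W × 6.3 h × 7 d = 87,406 Wh = 87.41 kWh
aquarium pump: 52.8 W × 12 h × 7 d = 4,435 Wh = 4.435 kWh
ceiling fan: 78.54 W × 12 h × 7 d = 6,597 Wh = 6.597 kWh
electric kettle: 2480 W × 0.56 h × 7 d = 9,722 Wh = 9.722 kWh
Total energy = 3.822 + 87.41 + 4.435 + 6.597 + 9.722 = 112 kWh
Cost = 112 kWh × £0.263 = £29.45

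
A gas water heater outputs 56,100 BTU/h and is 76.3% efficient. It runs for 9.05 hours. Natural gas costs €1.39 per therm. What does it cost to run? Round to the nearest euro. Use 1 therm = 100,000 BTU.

Heat delivered = 56,100 BTU/h × 9.05 h = 507,705 BTU
Gas input = 507,705 / 0.763 = 665,406 BTU
= 665,406 / 100,000 = 6.654 therm
Cost = 6.654 × €1.39/therm = €9.25 ≈ €9

€9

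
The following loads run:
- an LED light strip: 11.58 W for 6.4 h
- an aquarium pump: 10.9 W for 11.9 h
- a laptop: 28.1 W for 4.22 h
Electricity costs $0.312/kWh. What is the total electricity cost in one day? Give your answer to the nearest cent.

$0.10

LED light strip: 11.58 W × 6.4 h = 74 Wh = 0.07411 kWh
aquarium pump: 10.9 W × 11.9 h = 130 Wh = 0.1297 kWh
laptop: 28.1 W × 4.22 h = 119 Wh = 0.1186 kWh
Total energy = 0.07411 + 0.1297 + 0.1186 = 0.3224 kWh
Cost = 0.3224 kWh × $0.312 = $0.10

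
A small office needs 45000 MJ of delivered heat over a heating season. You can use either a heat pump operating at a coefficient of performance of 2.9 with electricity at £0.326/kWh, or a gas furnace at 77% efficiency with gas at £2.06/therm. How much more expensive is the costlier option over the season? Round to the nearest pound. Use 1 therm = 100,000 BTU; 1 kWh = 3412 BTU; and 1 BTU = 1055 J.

£264

Heat load = 45000 MJ = 45,000,000,000 J / 1055 = 42,654,028 BTU
Gas: input = 42,654,028 / 0.77 = 55,394,842 BTU = 553.9 therm → 553.9 × £2.06 = £1,141.13
Heat pump: 42,654,028 BTU / 3412 = 12,500 kWh heat; / 2.9 = 4,311 kWh in → × £0.326 = £1,405.31
Difference = |£1,141.13 − £1,405.31| = £264.17 ≈ £264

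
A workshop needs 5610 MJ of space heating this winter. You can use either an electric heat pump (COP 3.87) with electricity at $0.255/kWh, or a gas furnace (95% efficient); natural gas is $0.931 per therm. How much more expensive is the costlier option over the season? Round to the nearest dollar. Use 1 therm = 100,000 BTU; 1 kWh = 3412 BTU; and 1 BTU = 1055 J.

Heat load = 5610 MJ = 5,610,000,000 J / 1055 = 5,317,536 BTU
Gas: input = 5,317,536 / 0.95 = 5,597,406 BTU = 55.97 therm → 55.97 × $0.931 = $52.11
Heat pump: 5,317,536 BTU / 3412 = 1,558 kWh heat; / 3.87 = 402.7 kWh in → × $0.255 = $102.69
Difference = |$52.11 − $102.69| = $50.58 ≈ $51

$51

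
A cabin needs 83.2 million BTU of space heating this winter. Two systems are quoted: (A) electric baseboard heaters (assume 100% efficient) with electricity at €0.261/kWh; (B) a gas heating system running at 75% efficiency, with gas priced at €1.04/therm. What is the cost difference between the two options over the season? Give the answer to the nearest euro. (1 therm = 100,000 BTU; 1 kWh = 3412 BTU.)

Heat load = 83.2 × 10⁶ BTU = 83,200,000 BTU
Gas: input = 83,200,000 / 0.75 = 110,933,333 BTU = 1,109 therm → 1,109 × €1.04 = €1,153.71
Electric: 83,200,000 BTU / 3412 = 24,380 kWh → × €0.261 = €6,364.36
Difference = |€1,153.71 − €6,364.36| = €5,210.65 ≈ €5211

€5211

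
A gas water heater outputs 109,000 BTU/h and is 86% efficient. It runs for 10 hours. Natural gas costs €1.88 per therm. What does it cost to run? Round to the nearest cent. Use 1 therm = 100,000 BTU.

Heat delivered = 109,000 BTU/h × 10 h = 1,090,000 BTU
Gas input = 1,090,000 / 0.86 = 1,267,442 BTU
= 1,267,442 / 100,000 = 12.67 therm
Cost = 12.67 × €1.88/therm = €23.83

€23.83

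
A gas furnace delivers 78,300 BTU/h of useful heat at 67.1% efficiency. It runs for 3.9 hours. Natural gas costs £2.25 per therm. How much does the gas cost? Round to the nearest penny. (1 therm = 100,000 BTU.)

£10.24

Heat delivered = 78,300 BTU/h × 3.9 h = 305,370 BTU
Gas input = 305,370 / 0.671 = 455,097 BTU
= 455,097 / 100,000 = 4.551 therm
Cost = 4.551 × £2.25/therm = £10.24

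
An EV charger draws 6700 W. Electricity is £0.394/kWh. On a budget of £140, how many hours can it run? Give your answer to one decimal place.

53.0 h

Energy budget = £140 / £0.394 per kWh = 355.3 kWh = 355,330 Wh
Runtime = 355,330 Wh / 6700 W = 53.03 h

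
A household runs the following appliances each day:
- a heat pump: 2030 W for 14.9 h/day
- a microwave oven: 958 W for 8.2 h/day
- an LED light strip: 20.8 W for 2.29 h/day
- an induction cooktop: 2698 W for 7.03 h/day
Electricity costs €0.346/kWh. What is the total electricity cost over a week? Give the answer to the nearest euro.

€138

heat pump: 2030 W × 14.9 h × 7 d = 211,729 Wh = 211.7 kWh
microwave oven: 958 W × 8.2 h × 7 d = 54,989 Wh = 54.99 kWh
LED light strip: 20.8 W × 2.29 h × 7 d = 333 Wh = 0.3334 kWh
induction cooktop: 2698 W × 7.03 h × 7 d = 132,769 Wh = 132.8 kWh
Total energy = 211.7 + 54.99 + 0.3334 + 132.8 = 399.8 kWh
Cost = 399.8 kWh × €0.346 = €138.34 ≈ €138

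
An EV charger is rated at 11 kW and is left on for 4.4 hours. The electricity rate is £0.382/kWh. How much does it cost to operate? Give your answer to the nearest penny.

Energy = 11000 W × 4.4 h = 48,400 Wh = 48.4 kWh
Cost = 48.4 kWh × £0.382/kWh = £18.49

£18.49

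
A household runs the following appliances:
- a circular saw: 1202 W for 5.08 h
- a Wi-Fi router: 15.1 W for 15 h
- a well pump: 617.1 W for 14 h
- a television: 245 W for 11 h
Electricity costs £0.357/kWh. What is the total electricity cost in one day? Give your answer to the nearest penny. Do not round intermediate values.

circular saw: 1202 W × 5.08 h = 6,106 Wh = 6.106 kWh
Wi-Fi router: 15.1 W × 15 h = 226 Wh = 0.2265 kWh
well pump: 617.1 W × 14 h = 8,639 Wh = 8.639 kWh
television: 245 W × 11 h = 2,695 Wh = 2.695 kWh
Total energy = 6.106 + 0.2265 + 8.639 + 2.695 = 17.67 kWh
Cost = 17.67 kWh × £0.357 = £6.31

£6.31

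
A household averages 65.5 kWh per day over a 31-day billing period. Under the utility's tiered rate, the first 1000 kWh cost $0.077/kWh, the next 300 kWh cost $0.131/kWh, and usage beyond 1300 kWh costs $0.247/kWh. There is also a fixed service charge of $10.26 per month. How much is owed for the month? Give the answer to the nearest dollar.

Usage = 65.5 kWh/day × 31 days = 2030.5 kWh
First 1000 kWh × $0.077 = $77.00
Next 300 kWh × $0.131 = $39.30
Remaining 730.5 kWh × $0.247 = $180.43
Energy charge = $296.73; + service $10.26 = $306.99 ≈ $307

$307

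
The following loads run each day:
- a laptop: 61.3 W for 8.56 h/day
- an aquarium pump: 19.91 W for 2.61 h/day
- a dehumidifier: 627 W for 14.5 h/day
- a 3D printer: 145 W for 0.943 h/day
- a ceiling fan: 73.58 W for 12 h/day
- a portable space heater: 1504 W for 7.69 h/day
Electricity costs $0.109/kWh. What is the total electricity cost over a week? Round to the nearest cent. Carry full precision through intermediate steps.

$16.98

laptop: 61.3 W × 8.56 h × 7 d = 3,673 Wh = 3.673 kWh
aquarium pump: 19.91 W × 2.61 h × 7 d = 364 Wh = 0.3638 kWh
dehumidifier: 627 W × 14.5 h × 7 d = 63,640 Wh = 63.64 kWh
3D printer: 145 W × 0.943 h × 7 d = 957 Wh = 0.9571 kWh
ceiling fan: 73.58 W × 12 h × 7 d = 6,181 Wh = 6.181 kWh
portable space heater: 1504 W × 7.69 h × 7 d = 80,960 Wh = 80.96 kWh
Total energy = 3.673 + 0.3638 + 63.64 + 0.9571 + 6.181 + 80.96 = 155.8 kWh
Cost = 155.8 kWh × $0.109 = $16.98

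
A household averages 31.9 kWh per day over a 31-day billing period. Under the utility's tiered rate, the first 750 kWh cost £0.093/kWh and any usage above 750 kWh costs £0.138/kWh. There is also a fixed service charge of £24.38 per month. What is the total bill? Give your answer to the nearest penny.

£127.10

Usage = 31.9 kWh/day × 31 days = 988.9 kWh
First 750 kWh × £0.093 = £69.75
Remaining 238.9 kWh × £0.138 = £32.97
Energy charge = £102.72; + service £24.38 = £127.10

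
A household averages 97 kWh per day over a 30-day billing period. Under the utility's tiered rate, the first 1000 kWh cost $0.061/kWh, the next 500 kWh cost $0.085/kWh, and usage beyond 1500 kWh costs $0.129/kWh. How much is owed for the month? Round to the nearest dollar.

Usage = 97 kWh/day × 30 days = 2910 kWh
First 1000 kWh × $0.061 = $61.00
Next 500 kWh × $0.085 = $42.50
Remaining 1410 kWh × $0.129 = $181.89
Total = $285.39 ≈ $285

$285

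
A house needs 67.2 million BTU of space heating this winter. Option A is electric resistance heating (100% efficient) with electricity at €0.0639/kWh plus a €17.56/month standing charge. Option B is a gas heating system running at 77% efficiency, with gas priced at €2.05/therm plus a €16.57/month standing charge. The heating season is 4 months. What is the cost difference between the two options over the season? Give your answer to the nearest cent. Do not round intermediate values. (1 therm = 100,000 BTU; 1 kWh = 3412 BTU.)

Heat load = 67.2 × 10⁶ BTU = 67,200,000 BTU
Gas: input = 67,200,000 / 0.77 = 87,272,727 BTU = 872.7 therm → 872.7 × €2.05 = €1,789.09; + 4 × €16.57 standing = €1,855.37
Electric: 67,200,000 BTU / 3412 = 19,700 kWh → × €0.0639 = €1,258.52; + 4 × €17.56 standing = €1,328.76
Difference = |€1,855.37 − €1,328.76| = €526.61

€526.61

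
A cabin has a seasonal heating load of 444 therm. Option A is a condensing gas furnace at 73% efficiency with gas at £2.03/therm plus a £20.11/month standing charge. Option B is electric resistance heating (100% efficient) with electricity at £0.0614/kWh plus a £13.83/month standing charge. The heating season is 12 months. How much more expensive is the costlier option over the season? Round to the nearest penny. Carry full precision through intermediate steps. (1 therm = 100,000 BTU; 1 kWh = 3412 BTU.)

Heat load = 444 therm × 100,000 = 44,400,000 BTU
Gas: input = 44,400,000 / 0.73 = 60,821,918 BTU = 608.2 therm → 608.2 × £2.03 = £1,234.68; + 12 × £20.11 standing = £1,476.00
Electric: 44,400,000 BTU / 3412 = 13,010 kWh → × £0.0614 = £798.99; + 12 × £13.83 standing = £964.95
Difference = |£1,476.00 − £964.95| = £511.05

£511.05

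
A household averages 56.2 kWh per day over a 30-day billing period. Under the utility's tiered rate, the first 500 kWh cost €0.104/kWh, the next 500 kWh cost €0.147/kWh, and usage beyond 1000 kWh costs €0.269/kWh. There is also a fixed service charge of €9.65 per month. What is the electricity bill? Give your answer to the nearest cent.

€319.68

Usage = 56.2 kWh/day × 30 days = 1686 kWh
First 500 kWh × €0.104 = €52.00
Next 500 kWh × €0.147 = €73.50
Remaining 686 kWh × €0.269 = €184.53
Energy charge = €310.03; + service €9.65 = €319.68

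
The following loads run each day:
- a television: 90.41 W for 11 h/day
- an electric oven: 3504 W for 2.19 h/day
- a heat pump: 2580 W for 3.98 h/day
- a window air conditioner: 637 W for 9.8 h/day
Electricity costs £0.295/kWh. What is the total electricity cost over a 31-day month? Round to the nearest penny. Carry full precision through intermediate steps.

television: 90.41 W × 11 h × 31 d = 30,830 Wh = 30.83 kWh
electric oven: 3504 W × 2.19 h × 31 d = 237,887 Wh = 237.9 kWh
heat pump: 2580 W × 3.98 h × 31 d = 318,320 Wh = 318.3 kWh
window air conditioner: 637 W × 9.8 h × 31 d = 193,521 Wh = 193.5 kWh
Total energy = 30.83 + 237.9 + 318.3 + 193.5 = 780.6 kWh
Cost = 780.6 kWh × £0.295 = £230.26

£230.26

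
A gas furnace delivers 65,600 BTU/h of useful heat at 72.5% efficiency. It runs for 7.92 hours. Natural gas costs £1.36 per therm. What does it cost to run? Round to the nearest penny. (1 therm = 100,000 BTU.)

£9.75

Heat delivered = 65,600 BTU/h × 7.92 h = 519,552 BTU
Gas input = 519,552 / 0.725 = 716,623 BTU
= 716,623 / 100,000 = 7.166 therm
Cost = 7.166 × £1.36/therm = £9.75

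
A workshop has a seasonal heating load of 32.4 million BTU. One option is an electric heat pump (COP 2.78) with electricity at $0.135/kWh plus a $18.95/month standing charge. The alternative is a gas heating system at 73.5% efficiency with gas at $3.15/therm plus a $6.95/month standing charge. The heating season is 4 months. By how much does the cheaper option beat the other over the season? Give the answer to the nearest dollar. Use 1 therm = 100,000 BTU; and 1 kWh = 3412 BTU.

Heat load = 32.4 × 10⁶ BTU = 32,400,000 BTU
Gas: input = 32,400,000 / 0.735 = 44,081,633 BTU = 440.8 therm → 440.8 × $3.15 = $1,388.57; + 4 × $6.95 standing = $1,416.37
Heat pump: 32,400,000 BTU / 3412 = 9,496 kWh heat; / 2.78 = 3,416 kWh in → × $0.135 = $461.13; + 4 × $18.95 standing = $536.93
Difference = |$1,416.37 − $536.93| = $879.44 ≈ $879

$879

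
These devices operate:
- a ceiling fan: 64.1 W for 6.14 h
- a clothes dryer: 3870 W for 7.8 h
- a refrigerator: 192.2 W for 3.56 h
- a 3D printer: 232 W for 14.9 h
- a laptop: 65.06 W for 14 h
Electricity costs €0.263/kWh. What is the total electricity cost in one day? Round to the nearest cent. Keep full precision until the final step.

€9.37

ceiling fan: 64.1 W × 6.14 h = 394 Wh = 0.3936 kWh
clothes dryer: 3870 W × 7.8 h = 30,186 Wh = 30.19 kWh
refrigerator: 192.2 W × 3.56 h = 684 Wh = 0.6842 kWh
3D printer: 232 W × 14.9 h = 3,457 Wh = 3.457 kWh
laptop: 65.06 W × 14 h = 911 Wh = 0.9108 kWh
Total energy = 0.3936 + 30.19 + 0.6842 + 3.457 + 0.9108 = 35.63 kWh
Cost = 35.63 kWh × €0.263 = €9.37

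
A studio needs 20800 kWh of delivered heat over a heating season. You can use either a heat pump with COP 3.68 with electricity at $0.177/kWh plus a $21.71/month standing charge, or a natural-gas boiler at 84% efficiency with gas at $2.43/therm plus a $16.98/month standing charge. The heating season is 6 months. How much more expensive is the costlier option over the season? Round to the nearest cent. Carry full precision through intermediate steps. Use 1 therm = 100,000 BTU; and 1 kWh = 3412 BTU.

$1024.23

Heat load = 20800 kWh × 3412 = 70,969,600 BTU
Gas: input = 70,969,600 / 0.84 = 84,487,619 BTU = 844.9 therm → 844.9 × $2.43 = $2,053.05; + 6 × $16.98 standing = $2,154.93
Heat pump: 70,969,600 BTU / 3412 = 20,800 kWh heat; / 3.68 = 5,652 kWh in → × $0.177 = $1,000.43; + 6 × $21.71 standing = $1,130.69
Difference = |$2,154.93 − $1,130.69| = $1,024.23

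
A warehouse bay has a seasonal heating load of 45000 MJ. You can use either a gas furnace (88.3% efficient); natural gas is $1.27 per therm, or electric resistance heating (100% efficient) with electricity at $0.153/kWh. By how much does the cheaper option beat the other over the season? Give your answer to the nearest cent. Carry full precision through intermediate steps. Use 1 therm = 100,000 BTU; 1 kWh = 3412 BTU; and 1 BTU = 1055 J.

Heat load = 45000 MJ = 45,000,000,000 J / 1055 = 42,654,028 BTU
Gas: input = 42,654,028 / 0.883 = 48,305,808 BTU = 483.1 therm → 483.1 × $1.27 = $613.48
Electric: 42,654,028 BTU / 3412 = 12,500 kWh → × $0.153 = $1,912.68
Difference = |$613.48 − $1,912.68| = $1,299.20

$1299.20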